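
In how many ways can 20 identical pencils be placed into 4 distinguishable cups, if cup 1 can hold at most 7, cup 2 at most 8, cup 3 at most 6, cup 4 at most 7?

By stars and bars, unrestricted non-negative solutions to x_1+…+x_4 = 20 number C(20+3,3) = 1771.
Subtract solutions that violate a single cap (substitute x_i' = x_i − (cap_i+1)): x_1 ≥ 8 gives C(15,3) = 455; x_2 ≥ 9 gives C(14,3) = 364; x_3 ≥ 7 gives C(16,3) = 560; x_4 ≥ 8 gives C(15,3) = 455. Together 1834.
Add back pairs where two caps are both exceeded: 20 + 56 + 35 + 35 + 20 + 56 = 222.
By inclusion–exclusion the count is 1771 − 1834 + 222 = 159.

159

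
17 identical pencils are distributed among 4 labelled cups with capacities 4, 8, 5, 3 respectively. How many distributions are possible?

Without the upper bounds there are C(20,3) = 1140 ways to split 17 among 4 cups.
Subtract solutions that violate a single cap (substitute x_i' = x_i − (cap_i+1)): x_1 ≥ 5 gives C(15,3) = 455; x_2 ≥ 9 gives C(11,3) = 165; x_3 ≥ 6 gives C(14,3) = 364; x_4 ≥ 4 gives C(16,3) = 560. Together 1544.
Add back pairs where two caps are both exceeded: 20 + 84 + 165 + 10 + 35 + 120 = 434.
Subtract triples: 0 + 0 + 10 + 0 = 10.
By inclusion–exclusion the count is 1140 − 1544 + 434 − 10 = 20.

20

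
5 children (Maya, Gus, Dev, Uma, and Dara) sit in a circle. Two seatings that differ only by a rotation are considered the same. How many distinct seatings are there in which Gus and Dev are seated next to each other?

Glue Gus and Dev into a block (2 internal orders). Seating 4 units around a circle gives (3)! arrangements.
So 2 × (3)! = 2 × 6 = 12.

12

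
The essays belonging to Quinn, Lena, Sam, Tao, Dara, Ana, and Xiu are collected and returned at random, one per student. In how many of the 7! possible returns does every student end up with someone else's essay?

1854

Let Aᵢ be the assignments in which student i gets their own essay. We want the size of the complement of A₁∪…∪A_7.
By inclusion–exclusion this is Σ_{j=0}^{7} (−1)^j C(7,j)·(7−j)!.
Computing: 5040 − 5040 + 2520 − 840 + 210 − 42 + 7 − 1 = 1854.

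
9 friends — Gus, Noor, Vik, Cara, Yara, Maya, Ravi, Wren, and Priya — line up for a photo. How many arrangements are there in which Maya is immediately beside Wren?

Glue Maya and Wren into one block (2 internal orders), leaving 8 units to arrange in a row.
That gives 2 × 8! = 2 × 40320 = 80640.

80640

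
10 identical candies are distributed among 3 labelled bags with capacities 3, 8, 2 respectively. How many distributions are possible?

9

Ignoring the caps, the number of non-negative solutions to x_1+…+x_3 = 10 is C(12,2) = 66.
Subtract solutions that violate a single cap (substitute x_i' = x_i − (cap_i+1)): x_1 ≥ 4 gives C(8,2) = 28; x_2 ≥ 9 gives C(3,2) = 3; x_3 ≥ 3 gives C(9,2) = 36. Together 67.
Add back pairs where two caps are both exceeded: 0 + 10 + 0 = 10.
By inclusion–exclusion the count is 66 − 67 + 10 = 9.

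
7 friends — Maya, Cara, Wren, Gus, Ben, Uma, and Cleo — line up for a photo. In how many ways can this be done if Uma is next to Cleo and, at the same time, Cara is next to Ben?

Treat {Uma,Cleo} as one block (2 orders) and {Cara,Ben} as another (2 orders).
That leaves 5 units to arrange: 2 × 2 × 5! = 4 × 120 = 480.

480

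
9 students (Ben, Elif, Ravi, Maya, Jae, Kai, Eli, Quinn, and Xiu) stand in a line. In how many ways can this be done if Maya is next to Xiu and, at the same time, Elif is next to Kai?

20160

Treat {Maya,Xiu} as one block (2 orders) and {Elif,Kai} as another (2 orders).
That leaves 7 units to arrange: 2 × 2 × 7! = 4 × 5040 = 20160.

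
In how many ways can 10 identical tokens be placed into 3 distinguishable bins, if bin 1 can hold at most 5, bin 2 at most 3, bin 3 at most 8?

21

Ignoring the caps, the number of non-negative solutions to x_1+…+x_3 = 10 is C(12,2) = 66.
Subtract solutions that violate a single cap (substitute x_i' = x_i − (cap_i+1)): x_1 ≥ 6 gives C(6,2) = 15; x_2 ≥ 4 gives C(8,2) = 28; x_3 ≥ 9 gives C(3,2) = 3. Together 46.
Add back pairs where two caps are both exceeded: 1 + 0 + 0 = 1.
By inclusion–exclusion the count is 66 − 46 + 1 = 21.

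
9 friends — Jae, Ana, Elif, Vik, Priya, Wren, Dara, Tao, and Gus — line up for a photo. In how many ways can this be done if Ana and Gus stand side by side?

80640

Place the 7 others and the Ana-Gus pair as 8 objects in a line; the pair has 2 internal arrangements.
So the count is 2·(8)! = 80640.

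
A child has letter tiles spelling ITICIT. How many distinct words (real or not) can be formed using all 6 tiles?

60

The 6 letters of ITICIT have repeats: I appearing 3 times and T appearing twice.
Dividing 6! = 720 by 3!·2! = 12 for the repeated letters gives 60.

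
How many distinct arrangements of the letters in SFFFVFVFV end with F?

280

With the last slot taken by F, it remains to arrange the other 8 letters (SFFVFVFV).
Those 8 letters have F appearing 4 times and V appearing 3 times, giving (8)!/(4!·3!) = 280.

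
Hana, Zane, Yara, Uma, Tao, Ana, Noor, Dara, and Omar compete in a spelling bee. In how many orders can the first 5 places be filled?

There are 9 choices for 1st place, 8 for 2nd, and so on down to 5 for position 5.
That gives 9 × 8 × 7 × 6 × 5 = 15120.

15120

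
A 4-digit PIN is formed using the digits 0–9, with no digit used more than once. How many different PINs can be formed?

5040

With no repetition, fill the 4 digits in order: 10 choices, then 9, down to 7.
That product is 10 × 9 × 8 × 7 = 5040.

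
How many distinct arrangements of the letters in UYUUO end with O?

With the last slot taken by O, it remains to arrange the other 4 letters (UYUU).
Those 4 letters have U appearing 3 times, giving (4)!/(3!) = 4.

4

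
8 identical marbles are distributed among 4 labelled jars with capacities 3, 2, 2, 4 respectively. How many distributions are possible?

By stars and bars, unrestricted non-negative solutions to x_1+…+x_4 = 8 number C(8+3,3) = 165.
Subtract solutions that violate a single cap (substitute x_i' = x_i − (cap_i+1)): x_1 ≥ 4 gives C(7,3) = 35; x_2 ≥ 3 gives C(8,3) = 56; x_3 ≥ 3 gives C(8,3) = 56; x_4 ≥ 5 gives C(6,3) = 20. Together 167.
Add back pairs where two caps are both exceeded: 4 + 4 + 0 + 10 + 1 + 1 = 20.
By inclusion–exclusion the count is 165 − 167 + 20 = 18.

18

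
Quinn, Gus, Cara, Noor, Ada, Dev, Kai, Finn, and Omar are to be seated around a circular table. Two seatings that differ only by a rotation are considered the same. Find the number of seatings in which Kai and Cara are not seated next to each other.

All circular seatings of 9 people number (8)! = 40320.
Seatings with Kai beside Cara: treat them as a block with 2 internal orders, giving 2 × (7)! = 10080.
Subtracting, 40320 − 10080 = 30240.

30240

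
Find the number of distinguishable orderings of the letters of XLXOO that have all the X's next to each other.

12

Treat the 2 copies of X as a single block. The multiset to arrange is then {XX, L, O, O}, 4 items in all.
That gives (4)!/(2!) = 12 arrangements.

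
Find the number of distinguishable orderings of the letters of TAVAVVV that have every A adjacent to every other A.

30

Treat the 2 copies of A as a single block. The multiset to arrange is then {AA, T, V, V, V, V}, 6 items in all.
That gives (6)!/(4!) = 30 arrangements.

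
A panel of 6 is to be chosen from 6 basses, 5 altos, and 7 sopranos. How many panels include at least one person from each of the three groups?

With no constraint there are C(18,6) = 18564 possible selections.
Selections missing a whole group: no basses → C(12,6) = 924; no altos → C(13,6) = 1716; no sopranos → C(11,6) = 462.
Add back selections omitting two groups (i.e. drawn from a single group): C(6,6) + C(5,6) + C(7,6) = 8.
By inclusion–exclusion: 18564 − 3102 + 8 = 15470.

15470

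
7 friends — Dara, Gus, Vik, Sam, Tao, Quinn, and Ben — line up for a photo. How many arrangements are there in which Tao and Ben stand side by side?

Glue Tao and Ben into one block (2 internal orders), leaving 6 units to arrange in a row.
So the count is 2·(6)! = 1440.

1440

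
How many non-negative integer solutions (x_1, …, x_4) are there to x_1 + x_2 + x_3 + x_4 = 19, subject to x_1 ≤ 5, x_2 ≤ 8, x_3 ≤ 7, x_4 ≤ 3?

34

Ignoring the caps, the number of non-negative solutions to x_1+…+x_4 = 19 is C(22,3) = 1540.
Subtract solutions that violate a single cap (substitute x_i' = x_i − (cap_i+1)): x_1 ≥ 6 gives C(16,3) = 560; x_2 ≥ 9 gives C(13,3) = 286; x_3 ≥ 8 gives C(14,3) = 364; x_4 ≥ 4 gives C(18,3) = 816. Together 2026.
Add back pairs where two caps are both exceeded: 35 + 56 + 220 + 10 + 84 + 120 = 525.
Subtract triples: 0 + 1 + 4 + 0 = 5.
By inclusion–exclusion the count is 1540 − 2026 + 525 − 5 = 34.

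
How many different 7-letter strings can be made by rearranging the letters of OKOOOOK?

The 7 letters of OKOOOOK have repeats: K appearing twice and O appearing 5 times.
Dividing 7! = 5040 by 5!·2! = 240 for the repeated letters gives 21.

21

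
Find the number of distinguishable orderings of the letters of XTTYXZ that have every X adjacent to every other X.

60

Treat the 2 copies of X as a single block. The multiset to arrange is then {XX, T, T, Y, Z}, 5 items in all.
That gives (5)!/(2!) = 60 arrangements.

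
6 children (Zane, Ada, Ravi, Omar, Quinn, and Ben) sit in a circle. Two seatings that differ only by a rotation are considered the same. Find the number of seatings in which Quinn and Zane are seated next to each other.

48

Glue Quinn and Zane into a block (2 internal orders). Seating 5 units around a circle gives (4)! arrangements.
So 2 × (4)! = 2 × 24 = 48.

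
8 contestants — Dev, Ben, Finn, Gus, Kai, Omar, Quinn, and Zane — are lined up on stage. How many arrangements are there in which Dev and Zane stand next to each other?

10080

Place the 6 others and the Dev-Zane pair as 7 objects in a line; the pair has 2 internal arrangements.
So the count is 2·(7)! = 10080.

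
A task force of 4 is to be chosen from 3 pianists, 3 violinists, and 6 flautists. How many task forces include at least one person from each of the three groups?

243

Unrestricted: C(12,4) = 495 ways to pick any 4 of the 12.
Selections missing a whole group: no pianists → C(9,4) = 126; no violinists → C(9,4) = 126; no flautists → C(6,4) = 15.
Add back selections omitting two groups (i.e. drawn from a single group): C(3,4) + C(3,4) + C(6,4) = 15.
By inclusion–exclusion: 495 − 267 + 15 = 243.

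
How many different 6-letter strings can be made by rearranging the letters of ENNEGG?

90

The 6 letters of ENNEGG have repeats: E appearing twice, G appearing twice, and N appearing twice.
The number of distinct arrangements is 6!/(2!·2!·2!) = 720/8 = 90.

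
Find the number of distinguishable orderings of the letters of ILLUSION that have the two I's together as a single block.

Treat the 2 copies of I as a single block. The multiset to arrange is then {II, L, L, N, O, S, U}, 7 items in all.
That gives (7)!/(2!) = 2520 arrangements.

2520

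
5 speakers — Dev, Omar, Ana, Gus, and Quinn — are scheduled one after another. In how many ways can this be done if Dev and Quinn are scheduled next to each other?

Glue Dev and Quinn into one block (2 internal orders), leaving 4 units to arrange in a row.
That gives 2 × 4! = 2 × 24 = 48.

48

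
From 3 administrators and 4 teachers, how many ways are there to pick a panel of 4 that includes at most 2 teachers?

Split by how many teachers are chosen (0 through 2).
Sum: C(4,0)·C(3,4) + C(4,1)·C(3,3) + C(4,2)·C(3,2) = 0 + 4 + 18 = 22.

22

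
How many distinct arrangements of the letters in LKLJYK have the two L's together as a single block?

60

Treat the 2 copies of L as a single block. The multiset to arrange is then {LL, J, K, K, Y}, 5 items in all.
That gives (5)!/(2!) = 60 arrangements.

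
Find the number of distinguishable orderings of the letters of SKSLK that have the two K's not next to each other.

18

Total arrangements of SKSLK: 5!/(2!·2!) = 30.
Arrangements with the K's together: treat KK as one letter, giving (4)!/(2!) = 12.
Hence 30 − 12 = 18.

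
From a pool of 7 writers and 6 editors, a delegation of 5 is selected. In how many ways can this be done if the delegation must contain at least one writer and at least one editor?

Unrestricted: C(13,5) = 1287 ways to pick any 5 of the 13.
Subtract selections that omit an entire group: no writers → C(6,5) = 6; no editors → C(7,5) = 21.
Both groups omitted at once is impossible, so 1287 − 27 = 1260.

1260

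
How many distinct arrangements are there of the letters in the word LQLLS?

20

The 5 letters of LQLLS have repeats: L appearing 3 times.
So there are 5! / (3!) = 20 distinguishable arrangements.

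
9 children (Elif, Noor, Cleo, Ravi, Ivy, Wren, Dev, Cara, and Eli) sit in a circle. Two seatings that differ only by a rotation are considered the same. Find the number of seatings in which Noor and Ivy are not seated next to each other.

30240

Without the restriction there are (8)! = 40320 seatings.
Those with Noor next to Ivy: fuse the pair into one unit and seat 8 units around a circle — 2·(7)! = 10080.
Subtracting, 40320 − 10080 = 30240.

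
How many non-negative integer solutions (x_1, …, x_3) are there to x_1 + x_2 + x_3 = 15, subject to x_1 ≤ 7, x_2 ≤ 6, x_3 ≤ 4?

Without the upper bounds there are C(17,2) = 136 ways to split 15 among 3 variables.
Subtract solutions that violate a single cap (substitute x_i' = x_i − (cap_i+1)): x_1 ≥ 8 gives C(9,2) = 36; x_2 ≥ 7 gives C(10,2) = 45; x_3 ≥ 5 gives C(12,2) = 66. Together 147.
Add back pairs where two caps are both exceeded: 1 + 6 + 10 = 17.
By inclusion–exclusion the count is 136 − 147 + 17 = 6.

6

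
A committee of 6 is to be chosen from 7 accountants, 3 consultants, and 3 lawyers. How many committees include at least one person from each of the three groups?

Total 6-person selections from all 13: C(13,6) = 1716.
Selections missing a whole group: no accountants → C(6,6) = 1; no consultants → C(10,6) = 210; no lawyers → C(10,6) = 210.
Add back selections omitting two groups (i.e. drawn from a single group): C(7,6) + C(3,6) + C(3,6) = 7.
By inclusion–exclusion: 1716 − 421 + 7 = 1302.

1302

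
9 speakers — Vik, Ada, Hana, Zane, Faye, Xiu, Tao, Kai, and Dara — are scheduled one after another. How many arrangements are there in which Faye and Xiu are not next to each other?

Of the 9! = 362880 arrangements, those with Faye and Xiu adjacent number 2 × 8! = 80640 (treat the pair as a block with 2 internal orders).
Complementary counting: 362880 − 80640 = 282240.

282240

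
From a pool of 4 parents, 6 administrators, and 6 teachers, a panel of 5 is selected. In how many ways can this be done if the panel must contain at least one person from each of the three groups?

3084

Unrestricted: C(16,5) = 4368 ways to pick any 5 of the 16.
Selections missing a whole group: no parents → C(12,5) = 792; no administrators → C(10,5) = 252; no teachers → C(10,5) = 252.
Add back selections omitting two groups (i.e. drawn from a single group): C(4,5) + C(6,5) + C(6,5) = 12.
By inclusion–exclusion: 4368 − 1296 + 12 = 3084.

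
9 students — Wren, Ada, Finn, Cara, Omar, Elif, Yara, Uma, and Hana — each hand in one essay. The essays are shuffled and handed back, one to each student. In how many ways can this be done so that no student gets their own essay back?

Count assignments avoiding every fixed point. For any j of the 9 students fixed to their own essay, the other 9−j can be arranged in (9−j)! ways.
By inclusion–exclusion this is Σ_{j=0}^{9} (−1)^j C(9,j)·(9−j)!.
Computing: 362880 − 362880 + 181440 − 60480 + 15120 − 3024 + 504 − 72 + 9 − 1 = 133496.

133496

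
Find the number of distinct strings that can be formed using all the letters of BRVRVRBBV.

The 9 letters of BRVRVRBBV have repeats: B appearing 3 times, R appearing 3 times, and V appearing 3 times.
Dividing 9! = 362880 by 3!·3!·3! = 216 for the repeated letters gives 1680.

1680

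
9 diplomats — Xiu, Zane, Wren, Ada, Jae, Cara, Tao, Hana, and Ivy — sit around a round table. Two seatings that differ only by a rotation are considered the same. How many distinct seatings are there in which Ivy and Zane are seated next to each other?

Treat {Ivy, Zane} as one unit (2 internal orders) and seat the resulting 8 units around the table: (7)! circular arrangements.
So 2 × (7)! = 2 × 5040 = 10080.

10080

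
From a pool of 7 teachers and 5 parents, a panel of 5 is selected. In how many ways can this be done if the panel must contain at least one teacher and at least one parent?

770

Total 5-person selections from all 12: C(12,5) = 792.
Selections missing a whole group: no teachers → C(5,5) = 1; no parents → C(7,5) = 21.
Both groups omitted at once is impossible, so 792 − 22 = 770.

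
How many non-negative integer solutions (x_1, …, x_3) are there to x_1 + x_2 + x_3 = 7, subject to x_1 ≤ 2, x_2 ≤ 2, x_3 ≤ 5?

6

By stars and bars, unrestricted non-negative solutions to x_1+…+x_3 = 7 number C(7+2,2) = 36.
Subtract solutions that violate a single cap (substitute x_i' = x_i − (cap_i+1)): x_1 ≥ 3 gives C(6,2) = 15; x_2 ≥ 3 gives C(6,2) = 15; x_3 ≥ 6 gives C(3,2) = 3. Together 33.
Add back pairs where two caps are both exceeded: 3 + 0 + 0 = 3.
By inclusion–exclusion the count is 36 − 33 + 3 = 6.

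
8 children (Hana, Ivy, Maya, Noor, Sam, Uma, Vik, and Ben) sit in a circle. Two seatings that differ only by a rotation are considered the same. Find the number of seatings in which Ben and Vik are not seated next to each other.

3600

All circular seatings of 8 people number (7)! = 5040.
Those with Ben next to Vik: fuse the pair into one unit and seat 7 units around a circle — 2·(6)! = 1440.
Subtracting, 5040 − 1440 = 3600.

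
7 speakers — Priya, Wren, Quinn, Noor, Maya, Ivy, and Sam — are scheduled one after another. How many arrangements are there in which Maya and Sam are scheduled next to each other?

Glue Maya and Sam into one block (2 internal orders), leaving 6 units to arrange in a row.
That gives 2 × 6! = 2 × 720 = 1440.

1440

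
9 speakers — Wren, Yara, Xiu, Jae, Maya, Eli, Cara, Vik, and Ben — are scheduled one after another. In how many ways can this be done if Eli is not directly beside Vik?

282240

There are 9! = 362880 arrangements in all. If Eli and Vik are adjacent, merging them into one block gives 2·(8)! = 80640 arrangements.
So 362880 − 80640 = 282240 arrangements keep them apart.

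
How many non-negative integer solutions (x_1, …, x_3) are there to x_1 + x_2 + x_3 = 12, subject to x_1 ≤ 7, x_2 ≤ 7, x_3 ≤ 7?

46

By stars and bars, unrestricted non-negative solutions to x_1+…+x_3 = 12 number C(12+2,2) = 91.
Subtract solutions that violate a single cap (substitute x_i' = x_i − (cap_i+1)): x_1 ≥ 8 gives C(6,2) = 15; x_2 ≥ 8 gives C(6,2) = 15; x_3 ≥ 8 gives C(6,2) = 15. Together 45.
No two caps can be exceeded simultaneously, so the pair terms are all 0.
By inclusion–exclusion the count is 91 − 45 + 0 = 46.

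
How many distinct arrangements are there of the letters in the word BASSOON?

BASSOON has 7 letters with O appearing twice and S appearing twice.
The number of distinct arrangements is 7!/(2!·2!) = 5040/4 = 1260.

1260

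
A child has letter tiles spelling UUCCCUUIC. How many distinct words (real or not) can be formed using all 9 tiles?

630

UUCCCUUIC has 9 letters with C appearing 4 times and U appearing 4 times.
So there are 9! / (4!·4!) = 630 distinguishable arrangements.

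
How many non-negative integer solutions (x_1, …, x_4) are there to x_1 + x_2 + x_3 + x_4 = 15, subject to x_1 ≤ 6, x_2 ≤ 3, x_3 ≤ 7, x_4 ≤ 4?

By stars and bars, unrestricted non-negative solutions to x_1+…+x_4 = 15 number C(15+3,3) = 816.
Subtract solutions that violate a single cap (substitute x_i' = x_i − (cap_i+1)): x_1 ≥ 7 gives C(11,3) = 165; x_2 ≥ 4 gives C(14,3) = 364; x_3 ≥ 8 gives C(10,3) = 120; x_4 ≥ 5 gives C(13,3) = 286. Together 935.
Add back pairs where two caps are both exceeded: 35 + 1 + 20 + 20 + 84 + 10 = 170.
By inclusion–exclusion the count is 816 − 935 + 170 = 51.

51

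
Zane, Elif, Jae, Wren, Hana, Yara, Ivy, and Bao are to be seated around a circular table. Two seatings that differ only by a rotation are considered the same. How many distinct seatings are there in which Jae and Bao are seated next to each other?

Glue Jae and Bao into a block (2 internal orders). Seating 7 units around a circle gives (6)! arrangements.
So 2 × (6)! = 2 × 720 = 1440.

1440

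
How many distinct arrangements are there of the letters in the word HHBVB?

Letter multiplicities in HHBVB: B×2, H×2, V×1.
So there are 5! / (2!·2!) = 30 distinguishable arrangements.

30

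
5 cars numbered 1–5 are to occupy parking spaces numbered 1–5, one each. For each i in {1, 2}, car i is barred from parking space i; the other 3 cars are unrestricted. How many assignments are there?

78

Let Aᵢ (for i ∈ {1, 2}) be the placements that put car i in its forbidden parking space. Any j of these fix j positions, leaving (5−j)! ways to fill the rest, and there are C(2,j) ways to pick which j.
By inclusion–exclusion, the number of valid placements is Σ_{j=0}^{2} (−1)^j C(2,j)·(5−j)!.
Computing: 120 − 48 + 6 = 78.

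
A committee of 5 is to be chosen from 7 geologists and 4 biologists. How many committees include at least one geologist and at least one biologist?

441

Unrestricted: C(11,5) = 462 ways to pick any 5 of the 11.
Subtract selections that omit an entire group: no geologists → C(4,5) = 0; no biologists → C(7,5) = 21.
Both groups omitted at once is impossible, so 462 − 21 = 441.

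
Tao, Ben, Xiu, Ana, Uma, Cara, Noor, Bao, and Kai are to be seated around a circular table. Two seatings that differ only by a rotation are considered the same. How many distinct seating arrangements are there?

40320

Around a circle, 9 distinct people have 9!/9 = (8)! = 40320 rotationally distinct seatings.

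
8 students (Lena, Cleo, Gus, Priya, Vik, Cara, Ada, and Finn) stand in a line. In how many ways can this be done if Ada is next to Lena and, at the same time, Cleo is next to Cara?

2880

Treat {Ada,Lena} as one block (2 orders) and {Cleo,Cara} as another (2 orders).
That leaves 6 units to arrange: 2 × 2 × 6! = 4 × 720 = 2880.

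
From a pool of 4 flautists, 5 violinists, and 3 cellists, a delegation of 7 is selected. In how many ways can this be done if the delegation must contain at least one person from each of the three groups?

747

Unrestricted: C(12,7) = 792 ways to pick any 7 of the 12.
Subtract selections that omit an entire group: no flautists → C(8,7) = 8; no violinists → C(7,7) = 1; no cellists → C(9,7) = 36.
Add back selections omitting two groups (i.e. drawn from a single group): C(4,7) + C(5,7) + C(3,7) = 0.
By inclusion–exclusion: 792 − 45 + 0 = 747.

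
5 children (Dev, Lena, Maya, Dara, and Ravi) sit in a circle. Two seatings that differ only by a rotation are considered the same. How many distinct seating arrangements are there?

Fix one person's seat to break rotational symmetry; the remaining 4 people can be arranged in (4)! = 24 ways.

24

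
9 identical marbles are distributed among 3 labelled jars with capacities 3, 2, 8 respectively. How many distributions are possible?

By stars and bars, unrestricted non-negative solutions to x_1+…+x_3 = 9 number C(9+2,2) = 55.
Subtract solutions that violate a single cap (substitute x_i' = x_i − (cap_i+1)): x_1 ≥ 4 gives C(7,2) = 21; x_2 ≥ 3 gives C(8,2) = 28; x_3 ≥ 9 gives C(2,2) = 1. Together 50.
Add back pairs where two caps are both exceeded: 6 + 0 + 0 = 6.
By inclusion–exclusion the count is 55 − 50 + 6 = 11.

11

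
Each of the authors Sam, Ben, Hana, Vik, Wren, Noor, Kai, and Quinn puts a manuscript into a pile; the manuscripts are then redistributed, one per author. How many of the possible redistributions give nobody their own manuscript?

This is the derangement count D_8: permutations of 8 items with no fixed point.
By inclusion–exclusion this is Σ_{j=0}^{8} (−1)^j C(8,j)·(8−j)!.
Computing: 40320 − 40320 + 20160 − 6720 + 1680 − 336 + 56 − 8 + 1 = 14833.

14833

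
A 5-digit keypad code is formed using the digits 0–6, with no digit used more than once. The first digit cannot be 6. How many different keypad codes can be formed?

The first digit has 7−1 = 6 choices (anything except 6).
The remaining 4 digits are filled from the other 6 symbols without repetition: 6 × 5 × 4 × 3 = 360.
Total: 6 × 360 = 2160.

2160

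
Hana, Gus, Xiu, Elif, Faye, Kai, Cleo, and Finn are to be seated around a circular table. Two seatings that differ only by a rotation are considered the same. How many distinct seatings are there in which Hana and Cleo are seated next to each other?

Glue Hana and Cleo into a block (2 internal orders). Seating 7 units around a circle gives (6)! arrangements.
So 2 × (6)! = 2 × 720 = 1440.

1440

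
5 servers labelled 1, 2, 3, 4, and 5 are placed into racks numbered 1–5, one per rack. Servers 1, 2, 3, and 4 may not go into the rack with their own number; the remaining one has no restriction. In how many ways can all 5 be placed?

53

Let Aᵢ (for 1 ≤ i ≤ 4) be the placements that put server i in its forbidden rack. Any j of these fix j positions, leaving (5−j)! ways to fill the rest, and there are C(4,j) ways to pick which j.
By inclusion–exclusion, the number of valid placements is Σ_{j=0}^{4} (−1)^j C(4,j)·(5−j)!.
Computing: 120 − 96 + 36 − 8 + 1 = 53.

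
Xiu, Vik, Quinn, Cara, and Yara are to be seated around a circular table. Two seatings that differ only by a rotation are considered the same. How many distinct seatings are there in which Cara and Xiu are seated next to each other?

Glue Cara and Xiu into a block (2 internal orders). Seating 4 units around a circle gives (3)! arrangements.
So 2 × (3)! = 2 × 6 = 12.

12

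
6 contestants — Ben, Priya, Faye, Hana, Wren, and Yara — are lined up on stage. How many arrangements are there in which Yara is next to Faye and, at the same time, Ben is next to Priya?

96

Treat {Yara,Faye} as one block (2 orders) and {Ben,Priya} as another (2 orders).
That leaves 4 units to arrange: 2 × 2 × 4! = 4 × 24 = 96.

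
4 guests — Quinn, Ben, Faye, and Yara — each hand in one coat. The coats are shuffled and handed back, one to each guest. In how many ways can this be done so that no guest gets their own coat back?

9

This is the derangement count D_4: permutations of 4 items with no fixed point.
By inclusion–exclusion this is Σ_{j=0}^{4} (−1)^j C(4,j)·(4−j)!.
Computing: 24 − 24 + 12 − 4 + 1 = 9.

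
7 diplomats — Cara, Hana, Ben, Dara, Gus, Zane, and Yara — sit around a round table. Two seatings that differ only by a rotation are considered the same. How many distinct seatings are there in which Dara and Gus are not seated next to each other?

All circular seatings of 7 people number (6)! = 720.
Those with Dara next to Gus: fuse the pair into one unit and seat 6 units around a circle — 2·(5)! = 240.
Subtracting, 720 − 240 = 480.

480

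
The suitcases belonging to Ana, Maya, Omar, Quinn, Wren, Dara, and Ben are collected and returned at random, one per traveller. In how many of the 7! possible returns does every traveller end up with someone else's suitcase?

This is the derangement count D_7: permutations of 7 items with no fixed point.
By inclusion–exclusion this is Σ_{j=0}^{7} (−1)^j C(7,j)·(7−j)!.
Computing: 5040 − 5040 + 2520 − 840 + 210 − 42 + 7 − 1 = 1854.

1854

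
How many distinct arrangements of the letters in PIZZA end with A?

12

Fix A in the last position and arrange the remaining 4 letters.
Those 4 letters have Z appearing twice, giving (4)!/(2!) = 12.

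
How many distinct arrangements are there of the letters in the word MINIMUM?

420

Letter multiplicities in MINIMUM: I×2, M×3, N×1, U×1.
Dividing 7! = 5040 by 3!·2! = 12 for the repeated letters gives 420.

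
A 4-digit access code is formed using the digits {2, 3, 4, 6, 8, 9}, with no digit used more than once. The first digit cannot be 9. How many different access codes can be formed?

The first digit has 6−1 = 5 choices (anything except 9).
The remaining 3 digits are filled from the other 5 symbols without repetition: 5 × 4 × 3 = 60.
Total: 5 × 60 = 300.

300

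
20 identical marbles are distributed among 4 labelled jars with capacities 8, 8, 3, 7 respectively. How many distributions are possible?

Without the upper bounds there are C(23,3) = 1771 ways to split 20 among 4 jars.
Subtract solutions that violate a single cap (substitute x_i' = x_i − (cap_i+1)): x_1 ≥ 9 gives C(14,3) = 364; x_2 ≥ 9 gives C(14,3) = 364; x_3 ≥ 4 gives C(19,3) = 969; x_4 ≥ 8 gives C(15,3) = 455. Together 2152.
Add back pairs where two caps are both exceeded: 10 + 120 + 20 + 120 + 20 + 165 = 455.
By inclusion–exclusion the count is 1771 − 2152 + 455 = 74.

74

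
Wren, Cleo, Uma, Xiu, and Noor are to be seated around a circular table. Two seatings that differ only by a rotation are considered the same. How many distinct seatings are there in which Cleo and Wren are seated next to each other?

12

Glue Cleo and Wren into a block (2 internal orders). Seating 4 units around a circle gives (3)! arrangements.
So 2 × (3)! = 2 × 6 = 12.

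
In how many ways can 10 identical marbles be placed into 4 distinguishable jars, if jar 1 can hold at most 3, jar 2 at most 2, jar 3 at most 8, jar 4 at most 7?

88

Without the upper bounds there are C(13,3) = 286 ways to split 10 among 4 jars.
Subtract solutions that violate a single cap (substitute x_i' = x_i − (cap_i+1)): x_1 ≥ 4 gives C(9,3) = 84; x_2 ≥ 3 gives C(10,3) = 120; x_3 ≥ 9 gives C(4,3) = 4; x_4 ≥ 8 gives C(5,3) = 10. Together 218.
Add back pairs where two caps are both exceeded: 20 + 0 + 0 + 0 + 0 + 0 = 20.
By inclusion–exclusion the count is 286 − 218 + 20 = 88.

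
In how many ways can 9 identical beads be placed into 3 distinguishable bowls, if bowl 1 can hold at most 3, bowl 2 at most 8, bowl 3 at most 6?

By stars and bars, unrestricted non-negative solutions to x_1+…+x_3 = 9 number C(9+2,2) = 55.
Subtract solutions that violate a single cap (substitute x_i' = x_i − (cap_i+1)): x_1 ≥ 4 gives C(7,2) = 21; x_2 ≥ 9 gives C(2,2) = 1; x_3 ≥ 7 gives C(4,2) = 6. Together 28.
No two caps can be exceeded simultaneously, so the pair terms are all 0.
By inclusion–exclusion the count is 55 − 28 + 0 = 27.

27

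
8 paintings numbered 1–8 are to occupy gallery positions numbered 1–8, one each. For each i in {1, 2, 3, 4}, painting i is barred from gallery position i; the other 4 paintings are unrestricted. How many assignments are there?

Let Aᵢ (for 1 ≤ i ≤ 4) be the placements that put painting i in its forbidden gallery position. Any j of these fix j positions, leaving (8−j)! ways to fill the rest, and there are C(4,j) ways to pick which j.
By inclusion–exclusion, the number of valid placements is Σ_{j=0}^{4} (−1)^j C(4,j)·(8−j)!.
Computing: 40320 − 20160 + 4320 − 480 + 24 = 24024.

24024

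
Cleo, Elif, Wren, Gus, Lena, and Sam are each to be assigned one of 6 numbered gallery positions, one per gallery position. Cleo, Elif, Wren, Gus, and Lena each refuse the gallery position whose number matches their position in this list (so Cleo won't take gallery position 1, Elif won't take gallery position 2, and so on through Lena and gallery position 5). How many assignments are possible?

309

Let Aᵢ (for 1 ≤ i ≤ 5) be the placements that put person i in their forbidden gallery position. Any j of these fix j positions, leaving (6−j)! ways to fill the rest, and there are C(5,j) ways to pick which j.
By inclusion–exclusion, the number of valid placements is Σ_{j=0}^{5} (−1)^j C(5,j)·(6−j)!.
Computing: 720 − 600 + 240 − 60 + 10 − 1 = 309.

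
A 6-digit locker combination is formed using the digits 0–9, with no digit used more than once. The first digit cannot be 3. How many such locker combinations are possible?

136080

The first digit has 10−1 = 9 choices (anything except 3).
The remaining 5 digits are filled from the other 9 symbols without repetition: 9 × 8 × 7 × 6 × 5 = 15120.
Total: 9 × 15120 = 136080.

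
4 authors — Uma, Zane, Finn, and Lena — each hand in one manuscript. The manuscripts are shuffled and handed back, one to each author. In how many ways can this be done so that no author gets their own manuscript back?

Count assignments avoiding every fixed point. For any j of the 4 authors fixed to their own manuscript, the other 4−j can be arranged in (4−j)! ways.
By inclusion–exclusion this is Σ_{j=0}^{4} (−1)^j C(4,j)·(4−j)!.
Computing: 24 − 24 + 12 − 4 + 1 = 9.

9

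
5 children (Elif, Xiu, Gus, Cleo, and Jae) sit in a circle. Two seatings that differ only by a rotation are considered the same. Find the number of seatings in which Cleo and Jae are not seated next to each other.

All circular seatings of 5 people number (4)! = 24.
Seatings with Cleo beside Jae: treat them as a block with 2 internal orders, giving 2 × (3)! = 12.
Subtracting, 24 − 12 = 12.

12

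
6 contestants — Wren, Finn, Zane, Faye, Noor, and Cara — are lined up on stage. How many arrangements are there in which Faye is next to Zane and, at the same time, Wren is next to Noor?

Treat {Faye,Zane} as one block (2 orders) and {Wren,Noor} as another (2 orders).
That leaves 4 units to arrange: 2 × 2 × 4! = 4 × 24 = 96.

96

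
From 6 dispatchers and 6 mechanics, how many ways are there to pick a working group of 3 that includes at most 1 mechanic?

Split by how many mechanics are chosen (0 through 1).
Sum: C(6,0)·C(6,3) + C(6,1)·C(6,2) = 20 + 90 = 110.

110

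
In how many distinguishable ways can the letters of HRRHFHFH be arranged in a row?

The 8 letters of HRRHFHFH have repeats: F appearing twice, H appearing 4 times, and R appearing twice.
Dividing 8! = 40320 by 4!·2!·2! = 96 for the repeated letters gives 420.

420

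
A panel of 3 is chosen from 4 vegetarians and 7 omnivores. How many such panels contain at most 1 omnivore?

Split by how many omnivores are chosen (0 through 1).
Sum: C(7,0)·C(4,3) + C(7,1)·C(4,2) = 4 + 42 = 46.

46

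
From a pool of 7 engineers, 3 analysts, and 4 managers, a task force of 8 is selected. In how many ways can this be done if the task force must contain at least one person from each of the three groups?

2793

Total 8-person selections from all 14: C(14,8) = 3003.
Selections missing a whole group: no engineers → C(7,8) = 0; no analysts → C(11,8) = 165; no managers → C(10,8) = 45.
Add back selections omitting two groups (i.e. drawn from a single group): C(7,8) + C(3,8) + C(4,8) = 0.
By inclusion–exclusion: 3003 − 210 + 0 = 2793.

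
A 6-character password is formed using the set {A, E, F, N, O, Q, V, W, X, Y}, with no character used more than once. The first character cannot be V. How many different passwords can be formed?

The first character has 10−1 = 9 choices (anything except V).
The remaining 5 characters are filled from the other 9 symbols without repetition: 9 × 8 × 7 × 6 × 5 = 15120.
Total: 9 × 15120 = 136080.

136080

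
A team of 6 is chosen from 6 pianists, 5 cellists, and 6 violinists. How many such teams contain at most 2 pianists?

Split by how many pianists are chosen (0 through 2).
Sum: C(6,0)·C(11,6) + C(6,1)·C(11,5) + C(6,2)·C(11,4) = 462 + 2772 + 4950 = 8184.

8184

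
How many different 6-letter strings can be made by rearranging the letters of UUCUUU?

UUCUUU has 6 letters with U appearing 5 times.
Dividing 6! = 720 by 5! = 120 for the repeated letters gives 6.

6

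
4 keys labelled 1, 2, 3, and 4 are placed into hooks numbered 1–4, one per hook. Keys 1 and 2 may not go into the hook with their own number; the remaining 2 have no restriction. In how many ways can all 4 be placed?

Let Aᵢ (for i ∈ {1, 2}) be the placements that put key i in its forbidden hook. Any j of these fix j positions, leaving (4−j)! ways to fill the rest, and there are C(2,j) ways to pick which j.
By inclusion–exclusion, the number of valid placements is Σ_{j=0}^{2} (−1)^j C(2,j)·(4−j)!.
Computing: 24 − 12 + 2 = 14.

14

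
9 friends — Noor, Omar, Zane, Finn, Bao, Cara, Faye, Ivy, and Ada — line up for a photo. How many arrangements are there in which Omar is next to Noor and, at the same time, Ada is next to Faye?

20160

Treat {Omar,Noor} as one block (2 orders) and {Ada,Faye} as another (2 orders).
That leaves 7 units to arrange: 2 × 2 × 7! = 4 × 5040 = 20160.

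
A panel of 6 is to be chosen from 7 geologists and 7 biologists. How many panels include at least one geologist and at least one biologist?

Unrestricted: C(14,6) = 3003 ways to pick any 6 of the 14.
Subtract selections that omit an entire group: no geologists → C(7,6) = 7; no biologists → C(7,6) = 7.
Both groups omitted at once is impossible, so 3003 − 14 = 2989.

2989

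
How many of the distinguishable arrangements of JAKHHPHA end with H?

1260

With the last slot taken by H, it remains to arrange the other 7 letters (JAKHPHA).
Those 7 letters have A appearing twice and H appearing twice, giving (7)!/(2!·2!) = 1260.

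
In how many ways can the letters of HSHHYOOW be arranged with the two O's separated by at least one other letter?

There are 8!/(3!·2!) = 3360 arrangements of HSHHYOOW in total.
If the two O's are adjacent, glue them into one block, leaving 7 items to arrange: (7)!/(3!) = 840 ways.
Subtracting, 3360 − 840 = 2520 arrangements keep the O's apart.

2520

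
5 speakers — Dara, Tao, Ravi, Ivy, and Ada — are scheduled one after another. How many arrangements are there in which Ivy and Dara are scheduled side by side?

Place the 3 others and the Ivy-Dara pair as 4 objects in a line; the pair has 2 internal arrangements.
That gives 2 × 4! = 2 × 24 = 48.

48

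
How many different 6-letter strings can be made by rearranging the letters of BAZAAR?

120

BAZAAR has 6 letters with A appearing 3 times.
So there are 6! / (3!) = 120 distinguishable arrangements.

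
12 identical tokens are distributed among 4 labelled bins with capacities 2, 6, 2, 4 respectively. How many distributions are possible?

By stars and bars, unrestricted non-negative solutions to x_1+…+x_4 = 12 number C(12+3,3) = 455.
Subtract solutions that violate a single cap (substitute x_i' = x_i − (cap_i+1)): x_1 ≥ 3 gives C(12,3) = 220; x_2 ≥ 7 gives C(8,3) = 56; x_3 ≥ 3 gives C(12,3) = 220; x_4 ≥ 5 gives C(10,3) = 120. Together 616.
Add back pairs where two caps are both exceeded: 10 + 84 + 35 + 10 + 1 + 35 = 175.
Subtract triples: 0 + 0 + 4 + 0 = 4.
By inclusion–exclusion the count is 455 − 616 + 175 − 4 = 10.

10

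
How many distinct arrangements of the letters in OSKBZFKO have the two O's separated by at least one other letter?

There are 8!/(2!·2!) = 10080 arrangements of OSKBZFKO in total.
Arrangements with the O's together: treat OO as one letter, giving (7)!/(2!) = 2520.
Hence 10080 − 2520 = 7560.

7560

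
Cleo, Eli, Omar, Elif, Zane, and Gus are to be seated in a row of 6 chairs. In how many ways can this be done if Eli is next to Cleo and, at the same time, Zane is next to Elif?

96

Treat {Eli,Cleo} as one block (2 orders) and {Zane,Elif} as another (2 orders).
That leaves 4 units to arrange: 2 × 2 × 4! = 4 × 24 = 96.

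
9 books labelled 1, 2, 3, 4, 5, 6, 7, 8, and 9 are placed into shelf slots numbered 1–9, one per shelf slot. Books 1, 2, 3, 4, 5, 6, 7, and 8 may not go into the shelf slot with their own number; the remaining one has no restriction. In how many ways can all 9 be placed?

148329

Let Aᵢ (for 1 ≤ i ≤ 8) be the placements that put book i in its forbidden shelf slot. Any j of these fix j positions, leaving (9−j)! ways to fill the rest, and there are C(8,j) ways to pick which j.
By inclusion–exclusion, the number of valid placements is Σ_{j=0}^{8} (−1)^j C(8,j)·(9−j)!.
Computing: 362880 − 322560 + 141120 − 40320 + 8400 − 1344 + 168 − 16 + 1 = 148329.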